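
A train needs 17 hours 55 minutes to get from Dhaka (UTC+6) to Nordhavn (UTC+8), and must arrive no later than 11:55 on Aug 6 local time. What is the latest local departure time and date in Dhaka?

Target arrival in UTC: 11:55 − 8:00 = 03:55 on Aug 6.
Subtract 17 hours 55 minutes → departure 10:00 UTC on Aug 5.
Dhaka is UTC+6:00: 10:00 + 6:00 = 16:00 on Aug 5.

16:00 on Aug 5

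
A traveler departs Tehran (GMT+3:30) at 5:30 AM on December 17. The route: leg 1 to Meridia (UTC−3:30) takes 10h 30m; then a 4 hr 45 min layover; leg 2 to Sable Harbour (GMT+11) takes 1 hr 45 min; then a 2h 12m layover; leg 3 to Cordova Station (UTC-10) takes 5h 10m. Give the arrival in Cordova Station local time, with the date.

4:22 PM on December 17

Convert departure to UTC: 5:30 AM − 3:30 = 2:00 AM UTC on Dec 17.
Add 10 hours and 30 minutes leg 1 → 12:30 PM UTC.
Add 4 hours 45 minutes layover in Meridia → 5:15 PM UTC.
Add 1 hour and 45 minutes leg 2 → 7:00 PM UTC.
Add 2 hours and 12 minutes layover in Sable Harbour → 9:12 PM UTC.
Add 5 hours and 10 minutes leg 3 → 2:22 AM UTC (Dec 18).
Cordova Station is UTC−10:00, so local arrival = 2:22 AM − 10:00 = 4:22 PM on Dec 17.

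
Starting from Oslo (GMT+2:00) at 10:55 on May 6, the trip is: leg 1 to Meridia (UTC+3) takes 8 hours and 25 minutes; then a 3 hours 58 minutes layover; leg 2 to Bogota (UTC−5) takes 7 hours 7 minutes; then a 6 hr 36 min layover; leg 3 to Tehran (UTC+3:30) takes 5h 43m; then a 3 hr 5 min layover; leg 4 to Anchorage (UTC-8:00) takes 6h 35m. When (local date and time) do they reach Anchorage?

Convert departure to UTC: 10:55 − 2:00 = 08:55 UTC on May 6.
Add 8 hours and 25 minutes leg 1 → 17:20 UTC.
Add 3 hours and 58 minutes layover in Meridia → 21:18 UTC.
Add 7 hours 7 minutes leg 2 → 04:25 UTC (May 7).
Add 6 hours 36 minutes layover in Bogota → 11:01 UTC.
Add 5 hours and 43 minutes leg 3 → 16:44 UTC.
Add 3 hours 5 minutes layover in Tehran → 19:49 UTC.
Add 6 hours 35 minutes leg 4 → 02:24 UTC (May 8).
Anchorage is UTC−8:00, so local arrival = 02:24 − 8:00 = 18:24 on May 7.

18:24 on May 7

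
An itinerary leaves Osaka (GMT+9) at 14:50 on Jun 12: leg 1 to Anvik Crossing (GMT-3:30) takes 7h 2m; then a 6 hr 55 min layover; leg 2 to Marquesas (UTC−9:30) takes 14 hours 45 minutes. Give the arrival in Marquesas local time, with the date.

Convert departure to UTC: 14:50 − 9:00 = 05:50 UTC on Jun 12.
Add 7 hours 2 minutes leg 1 → 12:52 UTC.
Add 6 hours 55 minutes layover in Anvik Crossing → 19:47 UTC.
Add 14 hours 45 minutes leg 2 → 10:32 UTC (Jun 13).
Marquesas is UTC−9:30, so local arrival = 10:32 − 9:30 = 01:02 on Jun 13.

01:02 on June 13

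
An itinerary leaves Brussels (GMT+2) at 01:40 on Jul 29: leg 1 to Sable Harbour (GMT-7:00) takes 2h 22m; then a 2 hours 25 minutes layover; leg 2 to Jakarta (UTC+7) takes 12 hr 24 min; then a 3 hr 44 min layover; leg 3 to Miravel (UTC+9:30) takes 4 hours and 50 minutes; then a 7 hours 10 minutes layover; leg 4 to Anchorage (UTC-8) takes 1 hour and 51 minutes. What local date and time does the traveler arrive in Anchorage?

Convert departure to UTC: 01:40 − 2:00 = 23:40 UTC on Jul 28.
Add 2 hours and 22 minutes leg 1 → 02:02 UTC (Jul 29).
Add 2 hours 25 minutes layover in Sable Harbour → 04:27 UTC.
Add 12 hours and 24 minutes leg 2 → 16:51 UTC.
Add 3 hours 44 minutes layover in Jakarta → 20:35 UTC.
Add 4 hours and 50 minutes leg 3 → 01:25 UTC (Jul 30).
Add 7 hours 10 minutes layover in Miravel → 08:35 UTC.
Add 1 hour and 51 minutes leg 4 → 10:26 UTC.
Anchorage is UTC−8:00, so local arrival = 10:26 − 8:00 = 02:26 on Jul 30.

02:26 on Jul 30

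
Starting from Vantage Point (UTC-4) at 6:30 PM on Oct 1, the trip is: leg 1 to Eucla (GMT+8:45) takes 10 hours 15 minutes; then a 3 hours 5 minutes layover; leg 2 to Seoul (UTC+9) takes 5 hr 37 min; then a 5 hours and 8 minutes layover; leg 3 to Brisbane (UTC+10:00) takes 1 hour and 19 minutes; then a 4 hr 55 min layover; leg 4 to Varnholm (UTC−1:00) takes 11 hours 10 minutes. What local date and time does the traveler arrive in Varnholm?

Convert departure to UTC: 6:30 PM + 4:00 = 10:30 PM UTC on Oct 1.
Add 10 hours and 15 minutes leg 1 → 8:45 AM UTC (Oct 2).
Add 3 hours and 5 minutes layover in Eucla → 11:50 AM UTC.
Add 5 hours and 37 minutes leg 2 → 5:27 PM UTC.
Add 5 hours and 8 minutes layover in Seoul → 10:35 PM UTC.
Add 1 hour 19 minutes leg 3 → 11:54 PM UTC.
Add 4 hours 55 minutes layover in Brisbane → 4:49 AM UTC (Oct 3).
Add 11 hours 10 minutes leg 4 → 3:59 PM UTC.
Varnholm is UTC−1:00, so local arrival = 3:59 PM − 1:00 = 2:59 PM on Oct 3.

2:59 PM on October 3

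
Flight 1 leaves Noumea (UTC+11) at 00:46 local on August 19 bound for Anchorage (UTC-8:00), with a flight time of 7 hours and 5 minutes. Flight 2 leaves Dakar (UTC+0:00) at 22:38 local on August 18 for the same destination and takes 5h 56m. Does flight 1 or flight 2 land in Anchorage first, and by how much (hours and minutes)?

Flight 1 in UTC: 00:46 − 11:00 = 13:46 on Aug 18.
+7 hours 5 minutes → arrive 20:51 UTC on Aug 18.
Flight 2 departs at 22:38 UTC (Aug 18).
+5 hours 56 minutes → arrive 04:34 UTC on Aug 19.
Flight 1 lands earlier by 7 hours 43 minutes.

the first, by 7 hours 43 minutes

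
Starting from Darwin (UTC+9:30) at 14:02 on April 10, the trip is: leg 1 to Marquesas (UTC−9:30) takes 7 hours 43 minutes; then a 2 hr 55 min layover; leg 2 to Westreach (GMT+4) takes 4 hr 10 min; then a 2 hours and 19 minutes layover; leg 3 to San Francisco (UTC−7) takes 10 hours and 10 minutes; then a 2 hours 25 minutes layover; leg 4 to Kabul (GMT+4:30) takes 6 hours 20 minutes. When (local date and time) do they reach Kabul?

Convert departure to UTC: 14:02 − 9:30 = 04:32 UTC on Apr 10.
Add 7 hours and 43 minutes leg 1 → 12:15 UTC.
Add 2 hours 55 minutes layover in Marquesas → 15:10 UTC.
Add 4 hours 10 minutes leg 2 → 19:20 UTC.
Add 2 hours 19 minutes layover in Westreach → 21:39 UTC.
Add 10 hours and 10 minutes leg 3 → 07:49 UTC (Apr 11).
Add 2 hours and 25 minutes layover in San Francisco → 10:14 UTC.
Add 6 hours 20 minutes leg 4 → 16:34 UTC.
Kabul is UTC+4:30, so local arrival = 16:34 + 4:30 = 21:04 on Apr 11.

21:04 on April 11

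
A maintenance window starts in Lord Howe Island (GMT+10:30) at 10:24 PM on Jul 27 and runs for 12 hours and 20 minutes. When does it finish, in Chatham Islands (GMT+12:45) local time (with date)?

Convert start to UTC: 10:24 PM − 10:30 = 11:54 AM UTC on Jul 27.
Add 12 hours and 20 minutes duration → 12:14 AM UTC (Jul 28).
Chatham Islands is UTC+12:45, so local end time = 12:14 AM + 12:45 = 12:59 PM on Jul 28.

12:59 PM on Jul 28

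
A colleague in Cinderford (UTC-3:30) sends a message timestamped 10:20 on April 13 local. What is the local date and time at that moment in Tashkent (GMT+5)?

18:50 on April 13

In UTC: 10:20 + 3:30 = 13:50 on Apr 13.
Tashkent is UTC+5:00: 13:50 + 5:00 = 18:50 on Apr 13.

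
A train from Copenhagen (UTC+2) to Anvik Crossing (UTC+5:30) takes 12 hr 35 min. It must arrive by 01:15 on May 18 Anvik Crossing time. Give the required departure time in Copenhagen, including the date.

09:10 on May 17

Target arrival in UTC: 01:15 − 5:30 = 19:45 on May 17.
Subtract 12 hours and 35 minutes → departure 07:10 UTC on May 17.
Copenhagen is UTC+2:00: 07:10 + 2:00 = 09:10 on May 17.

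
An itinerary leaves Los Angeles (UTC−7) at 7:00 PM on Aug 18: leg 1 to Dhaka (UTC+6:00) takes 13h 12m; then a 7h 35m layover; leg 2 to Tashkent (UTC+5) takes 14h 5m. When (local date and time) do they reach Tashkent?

5:52 PM on August 20

Convert departure to UTC: 7:00 PM + 7:00 = 2:00 AM UTC on Aug 19.
Add 13 hours 12 minutes leg 1 → 3:12 PM UTC.
Add 7 hours and 35 minutes layover in Dhaka → 10:47 PM UTC.
Add 14 hours 5 minutes leg 2 → 12:52 PM UTC (Aug 20).
Tashkent is UTC+5:00, so local arrival = 12:52 PM + 5:00 = 5:52 PM on Aug 20.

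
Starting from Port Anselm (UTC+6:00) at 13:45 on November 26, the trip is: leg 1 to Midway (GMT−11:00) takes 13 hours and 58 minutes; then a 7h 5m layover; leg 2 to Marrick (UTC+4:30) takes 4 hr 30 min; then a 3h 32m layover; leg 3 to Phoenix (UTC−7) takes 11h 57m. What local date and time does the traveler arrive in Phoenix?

17:47 on Nov 27

Convert departure to UTC: 13:45 − 6:00 = 07:45 UTC on Nov 26.
Add 13 hours 58 minutes leg 1 → 21:43 UTC.
Add 7 hours 5 minutes layover in Midway → 04:48 UTC (Nov 27).
Add 4 hours and 30 minutes leg 2 → 09:18 UTC.
Add 3 hours 32 minutes layover in Marrick → 12:50 UTC.
Add 11 hours and 57 minutes leg 3 → 00:47 UTC (Nov 28).
Phoenix is UTC−7:00, so local arrival = 00:47 − 7:00 = 17:47 on Nov 27.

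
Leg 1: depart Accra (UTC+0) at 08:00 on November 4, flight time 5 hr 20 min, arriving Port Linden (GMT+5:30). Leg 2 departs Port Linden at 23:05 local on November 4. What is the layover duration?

Accra is at UTC+0, so departure is already 08:00 UTC on Nov 4.
Add 5 hours 20 minutes flight time → 13:20 UTC.
Port Linden is UTC+5:30, so local arrival = 13:20 + 5:30 = 18:50 on Nov 4.
Layover = 23:05 − 18:50 = 4 hours 15 minutes.

4 hours 15 minutes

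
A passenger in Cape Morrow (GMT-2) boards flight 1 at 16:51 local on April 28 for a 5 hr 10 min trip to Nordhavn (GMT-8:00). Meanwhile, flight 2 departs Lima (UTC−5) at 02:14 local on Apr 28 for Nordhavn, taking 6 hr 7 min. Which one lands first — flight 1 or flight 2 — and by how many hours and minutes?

Flight 1 in UTC: 16:51 + 2:00 = 18:51 on Apr 28.
+5 hours and 10 minutes → arrive 00:01 UTC on Apr 29.
Flight 2 in UTC: 02:14 + 5:00 = 07:14 on Apr 28.
+6 hours and 7 minutes → arrive 13:21 UTC on Apr 28.
Flight 2 lands earlier by 10 hours 40 minutes.

the second, by 10 hours 40 minutes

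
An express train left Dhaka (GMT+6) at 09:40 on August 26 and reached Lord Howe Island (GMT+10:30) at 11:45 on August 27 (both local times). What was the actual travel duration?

Departure in UTC: 09:40 − 6:00 = 03:40 on Aug 26.
Arrival in UTC: 11:45 − 10:30 = 01:15 on Aug 27.
Elapsed = 01:15 − 03:40 (+1 day) = 21 hours 35 minutes.

21 hours 35 minutes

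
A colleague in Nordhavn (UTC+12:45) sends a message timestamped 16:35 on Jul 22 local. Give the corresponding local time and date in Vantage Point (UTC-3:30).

00:20 on July 22

In UTC: 16:35 − 12:45 = 03:50 on Jul 22.
Vantage Point is UTC−3:30: 03:50 − 3:30 = 00:20 on Jul 22.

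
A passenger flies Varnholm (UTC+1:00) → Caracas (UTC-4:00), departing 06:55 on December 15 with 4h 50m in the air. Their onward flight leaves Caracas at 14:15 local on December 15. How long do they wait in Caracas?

Convert departure to UTC: 06:55 − 1:00 = 05:55 UTC on Dec 15.
Add 4 hours and 50 minutes flight time → 10:45 UTC.
Caracas is UTC−4:00, so local arrival = 10:45 − 4:00 = 06:45 on Dec 15.
Layover = 14:15 − 06:45 = 7 hours 30 minutes.

7 hours 30 minutes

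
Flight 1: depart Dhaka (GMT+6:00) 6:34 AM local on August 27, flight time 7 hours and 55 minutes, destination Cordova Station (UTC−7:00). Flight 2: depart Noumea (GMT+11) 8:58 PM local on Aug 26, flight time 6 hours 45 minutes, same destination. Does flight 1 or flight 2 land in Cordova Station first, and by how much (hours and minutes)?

the second, by 15 hours 46 minutes

Flight 1 in UTC: 6:34 AM − 6:00 = 12:34 AM on Aug 27.
+7 hours 55 minutes → arrive 8:29 AM UTC on Aug 27.
Flight 2 in UTC: 8:58 PM − 11:00 = 9:58 AM on Aug 26.
+6 hours 45 minutes → arrive 4:43 PM UTC on Aug 26.
Flight 2 lands earlier by 15 hours 46 minutes.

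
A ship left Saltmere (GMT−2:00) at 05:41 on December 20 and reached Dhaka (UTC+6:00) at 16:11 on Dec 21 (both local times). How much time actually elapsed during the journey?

26 hours 30 minutes

Dhaka is 8:00 ahead of Saltmere.
Clock-face elapsed time (ignoring zones) is 34 hours 30 minutes.
Actual elapsed = 34 hours 30 minutes − 8:00 = 26 hours 30 minutes.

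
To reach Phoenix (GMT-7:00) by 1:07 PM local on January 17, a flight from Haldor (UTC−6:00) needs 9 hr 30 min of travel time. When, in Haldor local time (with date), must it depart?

Target arrival in UTC: 1:07 PM + 7:00 = 8:07 PM on Jan 17.
Subtract 9 hours 30 minutes → departure 10:37 AM UTC on Jan 17.
Haldor is UTC−6:00: 10:37 AM − 6:00 = 4:37 AM on Jan 17.

4:37 AM on January 17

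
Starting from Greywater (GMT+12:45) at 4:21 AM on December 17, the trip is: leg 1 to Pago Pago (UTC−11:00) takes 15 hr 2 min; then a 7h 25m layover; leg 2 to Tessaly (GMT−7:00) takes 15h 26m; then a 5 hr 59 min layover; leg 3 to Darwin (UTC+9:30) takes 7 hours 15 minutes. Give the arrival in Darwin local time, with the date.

Convert departure to UTC: 4:21 AM − 12:45 = 3:36 PM UTC on Dec 16.
Add 15 hours and 2 minutes leg 1 → 6:38 AM UTC (Dec 17).
Add 7 hours and 25 minutes layover in Pago Pago → 2:03 PM UTC.
Add 15 hours 26 minutes leg 2 → 5:29 AM UTC (Dec 18).
Add 5 hours and 59 minutes layover in Tessaly → 11:28 AM UTC.
Add 7 hours 15 minutes leg 3 → 6:43 PM UTC.
Darwin is UTC+9:30, so local arrival = 6:43 PM + 9:30 = 4:13 AM on Dec 19.

4:13 AM on December 19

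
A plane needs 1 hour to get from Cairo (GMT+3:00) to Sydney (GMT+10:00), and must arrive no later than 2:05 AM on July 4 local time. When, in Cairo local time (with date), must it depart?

6:05 PM on July 3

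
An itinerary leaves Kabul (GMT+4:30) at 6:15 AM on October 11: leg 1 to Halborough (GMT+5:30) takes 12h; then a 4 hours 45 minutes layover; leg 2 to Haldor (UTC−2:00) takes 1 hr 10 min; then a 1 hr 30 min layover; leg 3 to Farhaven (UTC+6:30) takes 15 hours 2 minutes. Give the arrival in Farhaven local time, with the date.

6:42 PM on October 12

Convert departure to UTC: 6:15 AM − 4:30 = 1:45 AM UTC on Oct 11.
Add 12 hours leg 1 → 1:45 PM UTC.
Add 4 hours and 45 minutes layover in Halborough → 6:30 PM UTC.
Add 1 hour and 10 minutes leg 2 → 7:40 PM UTC.
Add 1 hour 30 minutes layover in Haldor → 9:10 PM UTC.
Add 15 hours and 2 minutes leg 3 → 12:12 PM UTC (Oct 12).
Farhaven is UTC+6:30, so local arrival = 12:12 PM + 6:30 = 6:42 PM on Oct 12.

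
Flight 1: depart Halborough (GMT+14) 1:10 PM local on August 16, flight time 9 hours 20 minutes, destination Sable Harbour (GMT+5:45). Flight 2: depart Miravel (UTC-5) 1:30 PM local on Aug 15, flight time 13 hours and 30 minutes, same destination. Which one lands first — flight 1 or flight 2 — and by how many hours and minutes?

the second, by 30 minutes

Flight 1 in UTC: 1:10 PM − 14:00 = 11:10 PM on Aug 15.
+9 hours 20 minutes → arrive 8:30 AM UTC on Aug 16.
Flight 2 in UTC: 1:30 PM + 5:00 = 6:30 PM on Aug 15.
+13 hours and 30 minutes → arrive 8:00 AM UTC on Aug 16.
Flight 2 lands earlier by 30 minutes.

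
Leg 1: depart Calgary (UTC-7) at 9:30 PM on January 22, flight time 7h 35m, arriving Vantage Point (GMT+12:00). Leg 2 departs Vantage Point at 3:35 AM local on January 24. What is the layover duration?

Convert departure to UTC: 9:30 PM + 7:00 = 4:30 AM UTC on Jan 23.
Add 7 hours and 35 minutes flight time → 12:05 PM UTC.
Vantage Point is UTC+12:00, so local arrival = 12:05 PM + 12:00 = 12:05 AM on Jan 24.
Layover = 3:35 AM − 12:05 AM = 3 hours 30 minutes.

3 hours 30 minutes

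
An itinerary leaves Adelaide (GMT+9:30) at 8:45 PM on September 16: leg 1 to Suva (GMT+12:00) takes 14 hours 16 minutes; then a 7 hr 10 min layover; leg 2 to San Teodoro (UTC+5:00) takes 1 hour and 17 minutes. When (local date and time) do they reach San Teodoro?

2:58 PM on September 17

Convert departure to UTC: 8:45 PM − 9:30 = 11:15 AM UTC on Sep 16.
Add 14 hours 16 minutes leg 1 → 1:31 AM UTC (Sep 17).
Add 7 hours and 10 minutes layover in Suva → 8:41 AM UTC.
Add 1 hour and 17 minutes leg 2 → 9:58 AM UTC.
San Teodoro is UTC+5:00, so local arrival = 9:58 AM + 5:00 = 2:58 PM on Sep 17.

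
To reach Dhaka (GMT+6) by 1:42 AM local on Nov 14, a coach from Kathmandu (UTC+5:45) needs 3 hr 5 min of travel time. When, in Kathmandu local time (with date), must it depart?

10:22 PM on November 13

Target arrival in UTC: 1:42 AM − 6:00 = 7:42 PM on Nov 13.
Subtract 3 hours 5 minutes → departure 4:37 PM UTC on Nov 13.
Kathmandu is UTC+5:45: 4:37 PM + 5:45 = 10:22 PM on Nov 13.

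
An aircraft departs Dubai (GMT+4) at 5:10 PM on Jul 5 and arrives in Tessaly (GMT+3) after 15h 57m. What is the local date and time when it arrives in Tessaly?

8:07 AM on July 6

Tessaly is 1:00 behind Dubai.
After 15 hours and 57 minutes it is 9:07 AM (Jul 6) in Dubai.
Shift by the zone difference: 9:07 AM − 1:00 = 8:07 AM on Jul 6 in Tessaly.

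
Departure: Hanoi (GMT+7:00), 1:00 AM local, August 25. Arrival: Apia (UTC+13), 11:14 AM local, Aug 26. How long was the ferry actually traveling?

28 hours 14 minutes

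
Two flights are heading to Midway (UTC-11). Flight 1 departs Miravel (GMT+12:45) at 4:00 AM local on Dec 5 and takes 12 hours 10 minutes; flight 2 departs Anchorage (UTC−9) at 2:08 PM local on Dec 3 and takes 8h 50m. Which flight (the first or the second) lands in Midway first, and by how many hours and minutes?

the second, by 19 hours 27 minutes

Flight 1 in UTC: 4:00 AM − 12:45 = 3:15 PM on Dec 4.
+12 hours 10 minutes → arrive 3:25 AM UTC on Dec 5.
Flight 2 in UTC: 2:08 PM + 9:00 = 11:08 PM on Dec 3.
+8 hours 50 minutes → arrive 7:58 AM UTC on Dec 4.
Flight 2 lands earlier by 19 hours 27 minutes.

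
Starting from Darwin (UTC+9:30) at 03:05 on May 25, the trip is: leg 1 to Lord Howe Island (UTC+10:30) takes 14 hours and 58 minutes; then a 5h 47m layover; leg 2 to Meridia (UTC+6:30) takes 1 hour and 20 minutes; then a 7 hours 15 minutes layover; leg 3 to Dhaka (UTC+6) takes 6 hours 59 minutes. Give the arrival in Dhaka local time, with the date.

Convert departure to UTC: 03:05 − 9:30 = 17:35 UTC on May 24.
Add 14 hours and 58 minutes leg 1 → 08:33 UTC (May 25).
Add 5 hours and 47 minutes layover in Lord Howe Island → 14:20 UTC.
Add 1 hour 20 minutes leg 2 → 15:40 UTC.
Add 7 hours and 15 minutes layover in Meridia → 22:55 UTC.
Add 6 hours and 59 minutes leg 3 → 05:54 UTC (May 26).
Dhaka is UTC+6:00, so local arrival = 05:54 + 6:00 = 11:54 on May 26.

11:54 on May 26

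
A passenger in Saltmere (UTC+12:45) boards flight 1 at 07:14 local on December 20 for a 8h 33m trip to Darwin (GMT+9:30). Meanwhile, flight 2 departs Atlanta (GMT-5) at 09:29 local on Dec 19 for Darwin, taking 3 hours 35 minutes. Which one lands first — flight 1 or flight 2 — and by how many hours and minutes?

the second, by 8 hours 58 minutes

Flight 1 in UTC: 07:14 − 12:45 = 18:29 on Dec 19.
+8 hours and 33 minutes → arrive 03:02 UTC on Dec 20.
Flight 2 in UTC: 09:29 + 5:00 = 14:29 on Dec 19.
+3 hours 35 minutes → arrive 18:04 UTC on Dec 19.
Flight 2 lands earlier by 8 hours 58 minutes.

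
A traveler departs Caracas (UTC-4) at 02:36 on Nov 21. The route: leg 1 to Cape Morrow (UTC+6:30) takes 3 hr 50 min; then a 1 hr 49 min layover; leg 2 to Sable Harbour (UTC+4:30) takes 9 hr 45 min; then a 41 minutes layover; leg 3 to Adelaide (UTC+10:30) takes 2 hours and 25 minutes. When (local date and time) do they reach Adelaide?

11:36 on November 22

Convert departure to UTC: 02:36 + 4:00 = 06:36 UTC on Nov 21.
Add 3 hours and 50 minutes leg 1 → 10:26 UTC.
Add 1 hour and 49 minutes layover in Cape Morrow → 12:15 UTC.
Add 9 hours 45 minutes leg 2 → 22:00 UTC.
Add 41 minutes layover in Sable Harbour → 22:41 UTC.
Add 2 hours and 25 minutes leg 3 → 01:06 UTC (Nov 22).
Adelaide is UTC+10:30, so local arrival = 01:06 + 10:30 = 11:36 on Nov 22.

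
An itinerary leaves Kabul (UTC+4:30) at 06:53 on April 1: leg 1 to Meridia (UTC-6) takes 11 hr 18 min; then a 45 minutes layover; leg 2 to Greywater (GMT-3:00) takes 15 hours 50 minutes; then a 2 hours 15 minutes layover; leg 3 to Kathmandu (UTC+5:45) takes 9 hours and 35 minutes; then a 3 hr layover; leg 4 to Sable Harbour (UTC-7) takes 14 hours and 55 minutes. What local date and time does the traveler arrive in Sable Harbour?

05:01 on April 3

Convert departure to UTC: 06:53 − 4:30 = 02:23 UTC on Apr 1.
Add 11 hours and 18 minutes leg 1 → 13:41 UTC.
Add 45 minutes layover in Meridia → 14:26 UTC.
Add 15 hours 50 minutes leg 2 → 06:16 UTC (Apr 2).
Add 2 hours 15 minutes layover in Greywater → 08:31 UTC.
Add 9 hours and 35 minutes leg 3 → 18:06 UTC.
Add 3 hours layover in Kathmandu → 21:06 UTC.
Add 14 hours 55 minutes leg 4 → 12:01 UTC (Apr 3).
Sable Harbour is UTC−7:00, so local arrival = 12:01 − 7:00 = 05:01 on Apr 3.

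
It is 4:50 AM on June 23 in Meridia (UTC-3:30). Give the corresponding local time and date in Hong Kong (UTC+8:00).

In UTC: 4:50 AM + 3:30 = 8:20 AM on Jun 23.
Hong Kong is UTC+8:00: 8:20 AM + 8:00 = 4:20 PM on Jun 23.

4:20 PM on Jun 23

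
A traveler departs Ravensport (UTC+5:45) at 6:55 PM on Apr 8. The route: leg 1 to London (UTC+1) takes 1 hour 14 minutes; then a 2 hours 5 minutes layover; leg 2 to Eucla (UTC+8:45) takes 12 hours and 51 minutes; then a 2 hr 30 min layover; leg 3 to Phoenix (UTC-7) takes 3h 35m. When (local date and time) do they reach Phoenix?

Convert departure to UTC: 6:55 PM − 5:45 = 1:10 PM UTC on Apr 8.
Add 1 hour and 14 minutes leg 1 → 2:24 PM UTC.
Add 2 hours 5 minutes layover in London → 4:29 PM UTC.
Add 12 hours and 51 minutes leg 2 → 5:20 AM UTC (Apr 9).
Add 2 hours 30 minutes layover in Eucla → 7:50 AM UTC.
Add 3 hours 35 minutes leg 3 → 11:25 AM UTC.
Phoenix is UTC−7:00, so local arrival = 11:25 AM − 7:00 = 4:25 AM on Apr 9.

4:25 AM on Apr 9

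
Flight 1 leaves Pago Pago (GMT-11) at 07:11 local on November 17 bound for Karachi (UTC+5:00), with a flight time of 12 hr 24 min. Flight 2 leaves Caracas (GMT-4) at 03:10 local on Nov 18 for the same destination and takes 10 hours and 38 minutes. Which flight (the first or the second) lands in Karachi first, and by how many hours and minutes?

Flight 1 in UTC: 07:11 + 11:00 = 18:11 on Nov 17.
+12 hours 24 minutes → arrive 06:35 UTC on Nov 18.
Flight 2 in UTC: 03:10 + 4:00 = 07:10 on Nov 18.
+10 hours and 38 minutes → arrive 17:48 UTC on Nov 18.
Flight 1 lands earlier by 11 hours 13 minutes.

the first, by 11 hours 13 minutes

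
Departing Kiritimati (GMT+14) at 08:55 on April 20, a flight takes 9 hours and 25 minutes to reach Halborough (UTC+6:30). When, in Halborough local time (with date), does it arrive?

Halborough is 7:30 behind Kiritimati.
After 9 hours and 25 minutes it is 18:20 in Kiritimati.
Shift by the zone difference: 18:20 − 7:30 = 10:50 on Apr 20 in Halborough.

10:50 on April 20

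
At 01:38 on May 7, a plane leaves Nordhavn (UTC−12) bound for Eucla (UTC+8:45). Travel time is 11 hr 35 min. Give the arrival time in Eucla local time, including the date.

Eucla is 20:45 ahead of Nordhavn.
After 11 hours and 35 minutes it is 13:13 in Nordhavn.
Shift by the zone difference: 13:13 + 20:45 = 09:58 on May 8 in Eucla.

09:58 on May 8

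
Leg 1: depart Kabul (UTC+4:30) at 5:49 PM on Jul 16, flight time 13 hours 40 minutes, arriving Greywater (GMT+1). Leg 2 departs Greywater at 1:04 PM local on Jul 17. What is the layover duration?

Convert departure to UTC: 5:49 PM − 4:30 = 1:19 PM UTC on Jul 16.
Add 13 hours 40 minutes flight time → 2:59 AM UTC (Jul 17).
Greywater is UTC+1:00, so local arrival = 2:59 AM + 1:00 = 3:59 AM on Jul 17.
Layover = 1:04 PM − 3:59 AM = 9 hours 5 minutes.

9 hours 5 minutes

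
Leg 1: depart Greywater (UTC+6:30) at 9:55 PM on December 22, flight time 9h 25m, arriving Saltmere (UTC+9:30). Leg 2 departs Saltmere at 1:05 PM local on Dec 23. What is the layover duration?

2 hours 45 minutes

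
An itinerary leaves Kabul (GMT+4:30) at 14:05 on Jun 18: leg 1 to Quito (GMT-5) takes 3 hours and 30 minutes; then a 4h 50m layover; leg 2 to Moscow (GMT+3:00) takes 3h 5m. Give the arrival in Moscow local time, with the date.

Convert departure to UTC: 14:05 − 4:30 = 09:35 UTC on Jun 18.
Add 3 hours 30 minutes leg 1 → 13:05 UTC.
Add 4 hours and 50 minutes layover in Quito → 17:55 UTC.
Add 3 hours and 5 minutes leg 2 → 21:00 UTC.
Moscow is UTC+3:00, so local arrival = 21:00 + 3:00 = 00:00 on Jun 19.

00:00 on June 19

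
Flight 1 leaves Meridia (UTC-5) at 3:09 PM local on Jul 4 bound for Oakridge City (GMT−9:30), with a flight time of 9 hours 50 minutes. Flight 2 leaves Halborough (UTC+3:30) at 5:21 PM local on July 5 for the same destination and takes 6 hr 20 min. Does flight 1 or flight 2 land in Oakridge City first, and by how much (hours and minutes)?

the first, by 14 hours 12 minutes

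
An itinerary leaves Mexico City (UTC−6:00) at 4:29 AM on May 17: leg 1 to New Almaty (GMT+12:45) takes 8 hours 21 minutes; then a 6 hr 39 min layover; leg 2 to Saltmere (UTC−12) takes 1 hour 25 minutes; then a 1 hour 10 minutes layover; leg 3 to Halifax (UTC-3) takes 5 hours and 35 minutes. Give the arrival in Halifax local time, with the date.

Convert departure to UTC: 4:29 AM + 6:00 = 10:29 AM UTC on May 17.
Add 8 hours 21 minutes leg 1 → 6:50 PM UTC.
Add 6 hours and 39 minutes layover in New Almaty → 1:29 AM UTC (May 18).
Add 1 hour 25 minutes leg 2 → 2:54 AM UTC.
Add 1 hour 10 minutes layover in Saltmere → 4:04 AM UTC.
Add 5 hours 35 minutes leg 3 → 9:39 AM UTC.
Halifax is UTC−3:00, so local arrival = 9:39 AM − 3:00 = 6:39 AM on May 18.

6:39 AM on May 18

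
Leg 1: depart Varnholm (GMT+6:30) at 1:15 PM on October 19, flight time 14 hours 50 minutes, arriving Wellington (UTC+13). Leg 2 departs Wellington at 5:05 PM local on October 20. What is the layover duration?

Convert departure to UTC: 1:15 PM − 6:30 = 6:45 AM UTC on Oct 19.
Add 14 hours and 50 minutes flight time → 9:35 PM UTC.
Wellington is UTC+13:00, so local arrival = 9:35 PM + 13:00 = 10:35 AM on Oct 20.
Layover = 5:05 PM − 10:35 AM = 6 hours 30 minutes.

6 hours 30 minutes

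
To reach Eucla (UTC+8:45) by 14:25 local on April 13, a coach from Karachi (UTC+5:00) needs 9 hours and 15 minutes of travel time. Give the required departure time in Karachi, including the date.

Target arrival in UTC: 14:25 − 8:45 = 05:40 on Apr 13.
Subtract 9 hours and 15 minutes → departure 20:25 UTC on Apr 12.
Karachi is UTC+5:00: 20:25 + 5:00 = 01:25 on Apr 13.

01:25 on April 13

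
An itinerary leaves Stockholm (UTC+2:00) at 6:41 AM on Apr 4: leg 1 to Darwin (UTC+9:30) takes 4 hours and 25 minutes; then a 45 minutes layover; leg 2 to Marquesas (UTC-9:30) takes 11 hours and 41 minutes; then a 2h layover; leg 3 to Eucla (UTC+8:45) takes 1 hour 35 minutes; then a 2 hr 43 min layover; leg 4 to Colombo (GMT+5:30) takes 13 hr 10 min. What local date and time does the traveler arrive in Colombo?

10:30 PM on Apr 5

Convert departure to UTC: 6:41 AM − 2:00 = 4:41 AM UTC on Apr 4.
Add 4 hours 25 minutes leg 1 → 9:06 AM UTC.
Add 45 minutes layover in Darwin → 9:51 AM UTC.
Add 11 hours and 41 minutes leg 2 → 9:32 PM UTC.
Add 2 hours layover in Marquesas → 11:32 PM UTC.
Add 1 hour 35 minutes leg 3 → 1:07 AM UTC (Apr 5).
Add 2 hours 43 minutes layover in Eucla → 3:50 AM UTC.
Add 13 hours and 10 minutes leg 4 → 5:00 PM UTC.
Colombo is UTC+5:30, so local arrival = 5:00 PM + 5:30 = 10:30 PM on Apr 5.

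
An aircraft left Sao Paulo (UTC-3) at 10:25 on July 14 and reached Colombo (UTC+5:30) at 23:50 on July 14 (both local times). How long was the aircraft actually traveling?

4 hours 55 minutes

Departure in UTC: 10:25 + 3:00 = 13:25 on Jul 14.
Arrival in UTC: 23:50 − 5:30 = 18:20 on Jul 14.
Elapsed = 18:20 − 13:25 = 4 hours 55 minutes.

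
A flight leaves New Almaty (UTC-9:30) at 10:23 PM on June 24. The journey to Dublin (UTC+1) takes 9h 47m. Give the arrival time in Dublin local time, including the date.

Dublin is 10:30 ahead of New Almaty.
After 9 hours and 47 minutes it is 8:10 AM (Jun 25) in New Almaty.
Shift by the zone difference: 8:10 AM + 10:30 = 6:40 PM on Jun 25 in Dublin.

6:40 PM on Jun 25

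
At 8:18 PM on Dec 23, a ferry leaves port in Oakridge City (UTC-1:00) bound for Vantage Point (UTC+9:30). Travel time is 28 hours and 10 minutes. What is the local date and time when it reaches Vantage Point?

10:58 AM on December 25

Vantage Point is 10:30 ahead of Oakridge City.
After 28 hours and 10 minutes it is 12:28 AM (Dec 25) in Oakridge City.
Shift by the zone difference: 12:28 AM + 10:30 = 10:58 AM on Dec 25 in Vantage Point.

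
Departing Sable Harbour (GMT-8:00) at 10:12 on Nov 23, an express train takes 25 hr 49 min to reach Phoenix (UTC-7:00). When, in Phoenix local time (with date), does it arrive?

Convert departure to UTC: 10:12 + 8:00 = 18:12 UTC on Nov 23.
Add 25 hours and 49 minutes travel time → 20:01 UTC (Nov 24).
Phoenix is UTC−7:00, so local arrival = 20:01 − 7:00 = 13:01 on Nov 24.

13:01 on November 24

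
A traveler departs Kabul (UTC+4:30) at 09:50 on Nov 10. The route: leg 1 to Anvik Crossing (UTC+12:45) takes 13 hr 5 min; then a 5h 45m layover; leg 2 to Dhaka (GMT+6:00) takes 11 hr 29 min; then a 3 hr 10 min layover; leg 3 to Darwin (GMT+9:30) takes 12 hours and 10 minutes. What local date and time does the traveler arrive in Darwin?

12:29 on November 12

Convert departure to UTC: 09:50 − 4:30 = 05:20 UTC on Nov 10.
Add 13 hours and 5 minutes leg 1 → 18:25 UTC.
Add 5 hours 45 minutes layover in Anvik Crossing → 00:10 UTC (Nov 11).
Add 11 hours and 29 minutes leg 2 → 11:39 UTC.
Add 3 hours and 10 minutes layover in Dhaka → 14:49 UTC.
Add 12 hours 10 minutes leg 3 → 02:59 UTC (Nov 12).
Darwin is UTC+9:30, so local arrival = 02:59 + 9:30 = 12:29 on Nov 12.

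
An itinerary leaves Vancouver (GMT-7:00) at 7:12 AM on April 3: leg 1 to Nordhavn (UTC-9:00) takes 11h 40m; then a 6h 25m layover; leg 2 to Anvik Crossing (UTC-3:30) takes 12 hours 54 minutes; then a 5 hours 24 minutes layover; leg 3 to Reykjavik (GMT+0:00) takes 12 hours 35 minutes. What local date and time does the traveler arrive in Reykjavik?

Convert departure to UTC: 7:12 AM + 7:00 = 2:12 PM UTC on Apr 3.
Add 11 hours and 40 minutes leg 1 → 1:52 AM UTC (Apr 4).
Add 6 hours and 25 minutes layover in Nordhavn → 8:17 AM UTC.
Add 12 hours 54 minutes leg 2 → 9:11 PM UTC.
Add 5 hours 24 minutes layover in Anvik Crossing → 2:35 AM UTC (Apr 5).
Add 12 hours and 35 minutes leg 3 → 3:10 PM UTC.
Reykjavik is UTC+0, so local arrival is the same: 3:10 PM on Apr 5.

3:10 PM on April 5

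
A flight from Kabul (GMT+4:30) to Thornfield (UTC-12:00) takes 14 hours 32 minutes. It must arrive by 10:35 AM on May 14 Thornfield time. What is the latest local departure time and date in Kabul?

Target arrival in UTC: 10:35 AM + 12:00 = 10:35 PM on May 14.
Subtract 14 hours and 32 minutes → departure 8:03 AM UTC on May 14.
Kabul is UTC+4:30: 8:03 AM + 4:30 = 12:33 PM on May 14.

12:33 PM on May 14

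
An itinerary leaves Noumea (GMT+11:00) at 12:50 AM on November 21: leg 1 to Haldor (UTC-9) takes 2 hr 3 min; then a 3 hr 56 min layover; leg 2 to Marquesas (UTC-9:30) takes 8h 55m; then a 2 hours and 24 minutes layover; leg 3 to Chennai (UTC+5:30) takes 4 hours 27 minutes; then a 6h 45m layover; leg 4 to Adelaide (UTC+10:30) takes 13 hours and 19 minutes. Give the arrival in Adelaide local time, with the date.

6:09 PM on Nov 22

Convert departure to UTC: 12:50 AM − 11:00 = 1:50 PM UTC on Nov 20.
Add 2 hours 3 minutes leg 1 → 3:53 PM UTC.
Add 3 hours 56 minutes layover in Haldor → 7:49 PM UTC.
Add 8 hours 55 minutes leg 2 → 4:44 AM UTC (Nov 21).
Add 2 hours and 24 minutes layover in Marquesas → 7:08 AM UTC.
Add 4 hours and 27 minutes leg 3 → 11:35 AM UTC.
Add 6 hours and 45 minutes layover in Chennai → 6:20 PM UTC.
Add 13 hours and 19 minutes leg 4 → 7:39 AM UTC (Nov 22).
Adelaide is UTC+10:30, so local arrival = 7:39 AM + 10:30 = 6:09 PM on Nov 22.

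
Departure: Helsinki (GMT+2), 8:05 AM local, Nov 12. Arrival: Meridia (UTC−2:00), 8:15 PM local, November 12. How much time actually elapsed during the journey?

Departure in UTC: 8:05 AM − 2:00 = 6:05 AM on Nov 12.
Arrival in UTC: 8:15 PM + 2:00 = 10:15 PM on Nov 12.
Elapsed = 10:15 PM − 6:05 AM = 16 hours 10 minutes.

16 hours 10 minutes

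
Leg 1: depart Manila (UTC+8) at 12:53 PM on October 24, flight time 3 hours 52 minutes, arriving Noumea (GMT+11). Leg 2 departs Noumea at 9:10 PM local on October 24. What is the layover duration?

Convert departure to UTC: 12:53 PM − 8:00 = 4:53 AM UTC on Oct 24.
Add 3 hours and 52 minutes flight time → 8:45 AM UTC.
Noumea is UTC+11:00, so local arrival = 8:45 AM + 11:00 = 7:45 PM on Oct 24.
Layover = 9:10 PM − 7:45 PM = 1 hour 25 minutes.

1 hour 25 minutes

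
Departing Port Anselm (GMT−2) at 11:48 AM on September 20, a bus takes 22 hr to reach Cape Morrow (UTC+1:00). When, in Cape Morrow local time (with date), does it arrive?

Convert departure to UTC: 11:48 AM + 2:00 = 1:48 PM UTC on Sep 20.
Add 22 hours travel time → 11:48 AM UTC (Sep 21).
Cape Morrow is UTC+1:00, so local arrival = 11:48 AM + 1:00 = 12:48 PM on Sep 21.

12:48 PM on September 21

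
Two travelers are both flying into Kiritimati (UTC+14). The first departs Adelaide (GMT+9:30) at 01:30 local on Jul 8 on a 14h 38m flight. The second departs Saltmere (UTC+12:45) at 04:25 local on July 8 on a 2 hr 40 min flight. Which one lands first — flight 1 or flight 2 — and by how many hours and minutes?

the second, by 12 hours 18 minutes

Flight 1 in UTC: 01:30 − 9:30 = 16:00 on Jul 7.
+14 hours and 38 minutes → arrive 06:38 UTC on Jul 8.
Flight 2 in UTC: 04:25 − 12:45 = 15:40 on Jul 7.
+2 hours 40 minutes → arrive 18:20 UTC on Jul 7.
Flight 2 lands earlier by 12 hours 18 minutes.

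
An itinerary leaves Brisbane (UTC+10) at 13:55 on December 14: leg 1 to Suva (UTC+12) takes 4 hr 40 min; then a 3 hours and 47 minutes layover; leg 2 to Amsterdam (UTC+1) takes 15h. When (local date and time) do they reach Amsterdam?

Convert departure to UTC: 13:55 − 10:00 = 03:55 UTC on Dec 14.
Add 4 hours and 40 minutes leg 1 → 08:35 UTC.
Add 3 hours 47 minutes layover in Suva → 12:22 UTC.
Add 15 hours leg 2 → 03:22 UTC (Dec 15).
Amsterdam is UTC+1:00, so local arrival = 03:22 + 1:00 = 04:22 on Dec 15.

04:22 on December 15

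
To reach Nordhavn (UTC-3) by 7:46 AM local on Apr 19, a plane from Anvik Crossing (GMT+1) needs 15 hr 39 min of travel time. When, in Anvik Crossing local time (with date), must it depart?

8:07 PM on April 18

Target arrival in UTC: 7:46 AM + 3:00 = 10:46 AM on Apr 19.
Subtract 15 hours 39 minutes → departure 7:07 PM UTC on Apr 18.
Anvik Crossing is UTC+1:00: 7:07 PM + 1:00 = 8:07 PM on Apr 18.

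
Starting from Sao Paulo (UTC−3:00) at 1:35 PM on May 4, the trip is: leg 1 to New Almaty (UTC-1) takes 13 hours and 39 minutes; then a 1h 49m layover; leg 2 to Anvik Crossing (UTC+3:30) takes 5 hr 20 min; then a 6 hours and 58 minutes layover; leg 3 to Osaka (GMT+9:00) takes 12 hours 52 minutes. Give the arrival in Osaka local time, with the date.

6:13 PM on May 6

Convert departure to UTC: 1:35 PM + 3:00 = 4:35 PM UTC on May 4.
Add 13 hours 39 minutes leg 1 → 6:14 AM UTC (May 5).
Add 1 hour 49 minutes layover in New Almaty → 8:03 AM UTC.
Add 5 hours 20 minutes leg 2 → 1:23 PM UTC.
Add 6 hours and 58 minutes layover in Anvik Crossing → 8:21 PM UTC.
Add 12 hours and 52 minutes leg 3 → 9:13 AM UTC (May 6).
Osaka is UTC+9:00, so local arrival = 9:13 AM + 9:00 = 6:13 PM on May 6.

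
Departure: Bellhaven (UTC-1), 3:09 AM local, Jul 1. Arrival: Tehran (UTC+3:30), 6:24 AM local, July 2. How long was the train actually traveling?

22 hours 45 minutes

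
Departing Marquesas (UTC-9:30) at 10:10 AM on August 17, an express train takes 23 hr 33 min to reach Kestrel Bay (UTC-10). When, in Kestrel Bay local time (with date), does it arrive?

Convert departure to UTC: 10:10 AM + 9:30 = 7:40 PM UTC on Aug 17.
Add 23 hours and 33 minutes travel time → 7:13 PM UTC (Aug 18).
Kestrel Bay is UTC−10:00, so local arrival = 7:13 PM − 10:00 = 9:13 AM on Aug 18.

9:13 AM on Aug 18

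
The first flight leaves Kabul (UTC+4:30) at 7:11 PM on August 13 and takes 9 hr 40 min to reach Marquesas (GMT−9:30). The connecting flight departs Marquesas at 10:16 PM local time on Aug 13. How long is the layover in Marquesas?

7 hours 25 minutes

Convert departure to UTC: 7:11 PM − 4:30 = 2:41 PM UTC on Aug 13.
Add 9 hours and 40 minutes flight time → 12:21 AM UTC (Aug 14).
Marquesas is UTC−9:30, so local arrival = 12:21 AM − 9:30 = 2:51 PM on Aug 13.
Layover = 10:16 PM − 2:51 PM = 7 hours 25 minutes.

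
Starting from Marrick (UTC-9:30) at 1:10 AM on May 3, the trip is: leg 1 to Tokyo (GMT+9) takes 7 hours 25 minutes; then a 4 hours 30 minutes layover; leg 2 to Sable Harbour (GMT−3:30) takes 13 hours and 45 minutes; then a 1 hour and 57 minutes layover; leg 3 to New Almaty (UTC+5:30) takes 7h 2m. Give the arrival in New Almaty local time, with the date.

2:49 AM on May 5

Convert departure to UTC: 1:10 AM + 9:30 = 10:40 AM UTC on May 3.
Add 7 hours and 25 minutes leg 1 → 6:05 PM UTC.
Add 4 hours 30 minutes layover in Tokyo → 10:35 PM UTC.
Add 13 hours 45 minutes leg 2 → 12:20 PM UTC (May 4).
Add 1 hour 57 minutes layover in Sable Harbour → 2:17 PM UTC.
Add 7 hours and 2 minutes leg 3 → 9:19 PM UTC.
New Almaty is UTC+5:30, so local arrival = 9:19 PM + 5:30 = 2:49 AM on May 5.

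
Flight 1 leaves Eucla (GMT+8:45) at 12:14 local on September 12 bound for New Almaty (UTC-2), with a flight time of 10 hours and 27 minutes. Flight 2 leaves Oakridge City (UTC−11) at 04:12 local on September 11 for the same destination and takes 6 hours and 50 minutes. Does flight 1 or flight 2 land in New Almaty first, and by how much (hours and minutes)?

the second, by 15 hours 54 minutes

Flight 1 in UTC: 12:14 − 8:45 = 03:29 on Sep 12.
+10 hours and 27 minutes → arrive 13:56 UTC on Sep 12.
Flight 2 in UTC: 04:12 + 11:00 = 15:12 on Sep 11.
+6 hours 50 minutes → arrive 22:02 UTC on Sep 11.
Flight 2 lands earlier by 15 hours 54 minutes.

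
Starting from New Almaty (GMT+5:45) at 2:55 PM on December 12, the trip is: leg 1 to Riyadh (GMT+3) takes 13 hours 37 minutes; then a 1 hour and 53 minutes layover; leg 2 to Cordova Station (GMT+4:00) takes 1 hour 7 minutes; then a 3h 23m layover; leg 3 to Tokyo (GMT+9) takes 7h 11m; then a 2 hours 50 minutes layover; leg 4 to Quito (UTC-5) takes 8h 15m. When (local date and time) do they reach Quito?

Convert departure to UTC: 2:55 PM − 5:45 = 9:10 AM UTC on Dec 12.
Add 13 hours 37 minutes leg 1 → 10:47 PM UTC.
Add 1 hour and 53 minutes layover in Riyadh → 12:40 AM UTC (Dec 13).
Add 1 hour 7 minutes leg 2 → 1:47 AM UTC.
Add 3 hours 23 minutes layover in Cordova Station → 5:10 AM UTC.
Add 7 hours and 11 minutes leg 3 → 12:21 PM UTC.
Add 2 hours and 50 minutes layover in Tokyo → 3:11 PM UTC.
Add 8 hours and 15 minutes leg 4 → 11:26 PM UTC.
Quito is UTC−5:00, so local arrival = 11:26 PM − 5:00 = 6:26 PM on Dec 13.

6:26 PM on December 13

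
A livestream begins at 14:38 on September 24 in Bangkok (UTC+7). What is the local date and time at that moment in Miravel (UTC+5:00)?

In UTC: 14:38 − 7:00 = 07:38 on Sep 24.
Miravel is UTC+5:00: 07:38 + 5:00 = 12:38 on Sep 24.

12:38 on September 24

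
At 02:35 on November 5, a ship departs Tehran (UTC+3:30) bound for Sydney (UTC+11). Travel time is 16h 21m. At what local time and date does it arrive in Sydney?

02:26 on November 6

Convert departure to UTC: 02:35 − 3:30 = 23:05 UTC on Nov 4.
Add 16 hours and 21 minutes travel time → 15:26 UTC (Nov 5).
Sydney is UTC+11:00, so local arrival = 15:26 + 11:00 = 02:26 on Nov 6.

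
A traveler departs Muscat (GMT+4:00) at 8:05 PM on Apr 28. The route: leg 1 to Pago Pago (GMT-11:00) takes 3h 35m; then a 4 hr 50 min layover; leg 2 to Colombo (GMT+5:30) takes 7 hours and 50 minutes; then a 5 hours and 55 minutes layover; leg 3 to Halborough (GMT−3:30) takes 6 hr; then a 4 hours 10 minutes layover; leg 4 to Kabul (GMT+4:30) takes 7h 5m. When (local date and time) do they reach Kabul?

12:00 PM on April 30

Convert departure to UTC: 8:05 PM − 4:00 = 4:05 PM UTC on Apr 28.
Add 3 hours 35 minutes leg 1 → 7:40 PM UTC.
Add 4 hours 50 minutes layover in Pago Pago → 12:30 AM UTC (Apr 29).
Add 7 hours 50 minutes leg 2 → 8:20 AM UTC.
Add 5 hours and 55 minutes layover in Colombo → 2:15 PM UTC.
Add 6 hours leg 3 → 8:15 PM UTC.
Add 4 hours and 10 minutes layover in Halborough → 12:25 AM UTC (Apr 30).
Add 7 hours and 5 minutes leg 4 → 7:30 AM UTC.
Kabul is UTC+4:30, so local arrival = 7:30 AM + 4:30 = 12:00 PM on Apr 30.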